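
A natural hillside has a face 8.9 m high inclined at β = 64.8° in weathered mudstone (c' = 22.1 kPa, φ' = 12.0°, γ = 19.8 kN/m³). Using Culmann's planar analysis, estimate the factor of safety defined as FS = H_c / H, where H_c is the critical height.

FS = 1.12

H_c = (4c'/γ) · sinβ cosφ' / [1 − cos(β − φ')]
    = (4·22.1/19.8) · sin64.8°·cos12.0° / [1 − cos52.8°]
    = 4.465 · 0.8851 / 0.3954 = 9.99 m
FS = H_c / H = 9.99 / 8.9 = 1.123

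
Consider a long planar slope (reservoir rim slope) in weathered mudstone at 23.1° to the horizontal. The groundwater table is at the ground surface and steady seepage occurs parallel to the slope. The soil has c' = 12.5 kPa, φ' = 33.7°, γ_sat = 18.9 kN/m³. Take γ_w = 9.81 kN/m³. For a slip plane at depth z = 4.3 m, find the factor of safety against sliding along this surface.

With seepage parallel to the slope and the water table at the surface, the effective normal stress on the slip plane uses the buoyant unit weight γ' = γ_sat − γ_w while the driving shear stress uses γ_sat:
FS = [c' + γ' z cos²β tanφ'] / [γ_sat z sinβ cosβ]
γ' = 18.9 − 9.81 = 9.09 kN/m³
Numerator = 12.5 + 9.09·4.3·cos²23.1°·tan33.7° = 12.5 + 9.09·4.3·0.8461·0.6669 = 34.555 kPa
Denominator = 18.9·4.3·sin23.1°·cos23.1° = 18.9·4.3·0.3923·0.9198 = 29.329 kPa
FS = 34.555 / 29.329 = 1.178

FS = 1.18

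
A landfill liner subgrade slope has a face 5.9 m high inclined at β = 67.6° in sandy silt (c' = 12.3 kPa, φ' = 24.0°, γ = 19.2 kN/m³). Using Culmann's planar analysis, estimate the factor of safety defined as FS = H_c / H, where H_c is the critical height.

H_c = (4c'/γ) · sinβ cosφ' / [1 − cos(β − φ')]
    = (4·12.3/19.2) · sin67.6°·cos24.0° / [1 − cos43.6°]
    = 2.563 · 0.8446 / 0.2758 = 7.85 m
FS = H_c / H = 7.85 / 5.9 = 1.330

FS = 1.33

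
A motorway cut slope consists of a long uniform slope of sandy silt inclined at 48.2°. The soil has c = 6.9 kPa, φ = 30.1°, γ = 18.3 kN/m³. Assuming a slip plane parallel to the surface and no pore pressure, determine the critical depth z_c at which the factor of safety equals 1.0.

Setting FS = 1.00 in FS = [c + γz cos²β tanφ] / [γz sinβ cosβ] and solving for z:
z = c / [γ cosβ (FS·sinβ − cosβ·tanφ)]
  = 6.9 / [18.3·cos48.2°·(1.00·sin48.2° − cos48.2°·tan30.1°)]
  = 6.9 / [18.3·0.6665·(1.00·0.7455 − 0.6665·0.5797)]
  = 6.9 / 4.3801 = 1.575 m

z_c = 1.58 m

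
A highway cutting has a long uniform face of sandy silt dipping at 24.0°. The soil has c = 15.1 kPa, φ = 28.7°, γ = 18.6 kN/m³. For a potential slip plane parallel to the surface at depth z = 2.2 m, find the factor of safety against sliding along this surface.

FS = 2.22

For an infinite slope with a slip plane parallel to the surface (no pore pressure): FS = [c + γz cos²β tanφ] / [γz sinβ cosβ].
γz = 18.6·2.2 = 40.92 kN/m²
Numerator = 15.1 + 40.92·cos²24.0°·tan28.7° = 15.1 + 40.92·0.8346·0.5475 = 33.797 kPa
Denominator = 40.92·sin24.0°·cos24.0° = 40.92·0.4067·0.9135 = 15.205 kPa
FS = 33.797 / 15.205 = 2.223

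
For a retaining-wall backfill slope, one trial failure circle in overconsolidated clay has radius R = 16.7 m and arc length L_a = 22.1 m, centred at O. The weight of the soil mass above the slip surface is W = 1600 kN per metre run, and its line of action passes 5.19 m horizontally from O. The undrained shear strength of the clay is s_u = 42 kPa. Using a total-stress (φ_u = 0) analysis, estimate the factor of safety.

Taking moments about the centre O, the resisting moment is provided by the undrained shear strength acting along the arc:
M_R = s_u·L_a·R = 42·22.10·16.7 = 15500.9 kN·m/m
M_D = W·d = 1600·5.19 = 8304.0 kN·m/m
FS = M_R / M_D = 15500.9 / 8304.0 = 1.867

FS = 1.87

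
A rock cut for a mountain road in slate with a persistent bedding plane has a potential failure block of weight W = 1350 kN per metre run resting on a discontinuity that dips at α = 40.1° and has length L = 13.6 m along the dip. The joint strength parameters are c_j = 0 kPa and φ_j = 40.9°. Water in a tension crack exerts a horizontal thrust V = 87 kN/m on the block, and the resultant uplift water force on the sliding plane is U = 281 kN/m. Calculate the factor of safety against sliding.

Resolving the block weight along and normal to the plane and applying the Mohr–Coulomb strength on the joint:
N' = W cosα − U − V sinα = 1350·cos40.1° − 281 − 87·sin40.1° = 695.6 kN/m
Driving force T = W sinα + V cosα = 1350·sin40.1° + 87·cos40.1° = 936.1 kN/m
Resisting force R = c_j·L + N'·tanφ_j = 0·13.6 + 695.6·tan40.9° = 0.0 + 602.6 = 602.6 kN/m
FS = R / T = 602.6 / 936.1 = 0.644

FS = 0.64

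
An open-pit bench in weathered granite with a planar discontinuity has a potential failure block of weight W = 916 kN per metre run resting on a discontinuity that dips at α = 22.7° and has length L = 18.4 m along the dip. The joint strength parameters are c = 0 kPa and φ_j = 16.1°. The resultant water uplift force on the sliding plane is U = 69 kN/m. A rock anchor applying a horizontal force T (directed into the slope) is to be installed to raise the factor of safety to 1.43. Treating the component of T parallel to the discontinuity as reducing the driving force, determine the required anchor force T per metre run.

T = 197 kN/m

Resolving forces along and normal to the sliding plane, with the horizontal anchor force T adding T·sinα to the effective normal force and T·cosα acting up the plane against the driving force:
FS = [cL + (W cosα − U + T sinα) tanφ_j] / [W sinα − T cosα]
Without the anchor: N' = 776.0 kN/m, driving T_d = 353.5 kN/m, resisting R = 0·18.4 + 776.0·tan16.1° = 224.0 kN/m, FS = 0.63.
Setting FS = 1.43 and solving for T:
1.43·(353.5 − T cos22.7°) = 224.0 + T sin22.7°·tan16.1°
T·(sin22.7°·tan16.1° + 1.43·cos22.7°) = 1.43·353.5 − 224.0
T·(0.3859·0.2886 + 1.43·0.9225) = 505.5 − 224.0 = 281.5
T·1.4306 = 281.5
T = 196.8 kN/m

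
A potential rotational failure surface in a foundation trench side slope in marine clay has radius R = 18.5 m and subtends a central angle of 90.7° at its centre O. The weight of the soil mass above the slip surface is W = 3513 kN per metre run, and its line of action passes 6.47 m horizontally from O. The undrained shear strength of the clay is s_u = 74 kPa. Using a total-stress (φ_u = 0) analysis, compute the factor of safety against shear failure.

Taking moments about the centre O, the resisting moment is provided by the undrained shear strength acting along the arc:
Arc length L_a = R·θ = 18.5·(90.7°·π/180) = 18.5·1.5830 = 29.29 m
M_R = s_u·L_a·R = 74·29.29·18.5 = 40092.2 kN·m/m
M_D = W·d = 3513·6.47 = 22729.1 kN·m/m
FS = M_R / M_D = 40092.2 / 22729.1 = 1.764

FS = 1.76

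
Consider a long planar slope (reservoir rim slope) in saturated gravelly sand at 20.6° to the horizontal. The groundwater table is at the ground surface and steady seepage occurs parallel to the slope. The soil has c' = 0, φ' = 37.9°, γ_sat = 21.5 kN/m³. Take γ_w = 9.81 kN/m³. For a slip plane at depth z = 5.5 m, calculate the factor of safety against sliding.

With seepage parallel to the slope and the water table at the surface, the effective normal stress on the slip plane uses the buoyant unit weight γ' = γ_sat − γ_w while the driving shear stress uses γ_sat:
FS = [c' + γ' z cos²β tanφ'] / [γ_sat z sinβ cosβ]
(For c' = 0 this reduces to FS = (γ'/γ_sat)·tanφ'/tanβ.)
γ' = 21.5 − 9.81 = 11.69 kN/m³
Numerator = 0.0 + 11.69·5.5·cos²20.6°·tan37.9° = 0.0 + 11.69·5.5·0.8762·0.7785 = 43.856 kPa
Denominator = 21.5·5.5·sin20.6°·cos20.6° = 21.5·5.5·0.3518·0.9361 = 38.945 kPa
FS = 43.856 / 38.945 = 1.126

FS = 1.13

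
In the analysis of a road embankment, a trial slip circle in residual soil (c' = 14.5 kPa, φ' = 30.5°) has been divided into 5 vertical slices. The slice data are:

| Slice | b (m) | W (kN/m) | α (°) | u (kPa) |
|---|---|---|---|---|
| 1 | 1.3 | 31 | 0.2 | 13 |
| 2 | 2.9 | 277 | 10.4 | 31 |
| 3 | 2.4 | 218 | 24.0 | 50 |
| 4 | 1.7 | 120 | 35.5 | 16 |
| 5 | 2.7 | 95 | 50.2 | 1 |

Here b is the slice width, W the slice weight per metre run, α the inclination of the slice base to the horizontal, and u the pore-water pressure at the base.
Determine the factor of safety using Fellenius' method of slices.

Ordinary method of slices: FS = Σ[c'·Δl_i + (W_i cosα_i − u_i·Δl_i)·tanφ'] / Σ W_i sinα_i, with Δl_i = b_i / cosα_i.
Slice 1: Δl = 1.3/cos0.2° = 1.300 m; N'_1 = 31·cos0.2° − 13·1.300 = 14.1; c'Δl = 18.85; W sinα = 0.1
Slice 2: Δl = 2.9/cos10.4° = 2.948 m; N'_2 = 277·cos10.4° − 31·2.948 = 181.0; c'Δl = 42.75; W sinα = 50.0
Slice 3: Δl = 2.4/cos24.0° = 2.627 m; N'_3 = 218·cos24.0° − 50·2.627 = 67.8; c'Δl = 38.09; W sinα = 88.7
Slice 4: Δl = 1.7/cos35.5° = 2.088 m; N'_4 = 120·cos35.5° − 16·2.088 = 64.3; c'Δl = 30.28; W sinα = 69.7
Slice 5: Δl = 2.7/cos50.2° = 4.218 m; N'_5 = 95·cos50.2° − 1·4.218 = 56.6; c'Δl = 61.16; W sinα = 73.0
Σc'Δl = 191.1 kN/m; ΣN' = 383.8 kN/m; ΣW sinα = 281.5 kN/m
Resisting = 191.1 + 383.8·tan30.5° = 191.1 + 226.1 = 417.2 kN/m
FS = 417.2 / 281.5 = 1.482

FS = 1.48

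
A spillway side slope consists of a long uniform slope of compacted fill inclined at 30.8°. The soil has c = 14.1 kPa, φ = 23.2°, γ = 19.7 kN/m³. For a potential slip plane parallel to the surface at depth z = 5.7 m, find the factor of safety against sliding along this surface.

FS = 1.00

For an infinite slope with a slip plane parallel to the surface (no pore pressure): FS = [c + γz cos²β tanφ] / [γz sinβ cosβ].
γz = 19.7·5.7 = 112.29 kN/m²
Numerator = 14.1 + 112.29·cos²30.8°·tan23.2° = 14.1 + 112.29·0.7378·0.4286 = 49.609 kPa
Denominator = 112.29·sin30.8°·cos30.8° = 112.29·0.5120·0.8590 = 49.388 kPa
FS = 49.609 / 49.388 = 1.004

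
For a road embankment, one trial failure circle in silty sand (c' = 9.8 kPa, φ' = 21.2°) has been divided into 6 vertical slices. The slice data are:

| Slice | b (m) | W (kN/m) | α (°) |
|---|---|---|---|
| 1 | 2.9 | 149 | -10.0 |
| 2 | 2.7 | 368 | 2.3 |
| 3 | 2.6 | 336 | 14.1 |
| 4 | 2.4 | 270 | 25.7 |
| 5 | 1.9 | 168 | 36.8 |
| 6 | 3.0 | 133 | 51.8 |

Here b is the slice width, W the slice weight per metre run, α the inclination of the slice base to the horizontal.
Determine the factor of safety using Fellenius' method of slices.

FS = 1.74

Ordinary method of slices: FS = Σ[c'·Δl_i + (W_i cosα_i)·tanφ'] / Σ W_i sinα_i, with Δl_i = b_i / cosα_i.
Slice 1: Δl = 2.9/cos(-10.0°) = 2.945 m; N'_1 = 149·cos(-10.0°) = 146.7; c'Δl = 28.86; W sinα = -25.9
Slice 2: Δl = 2.7/cos2.3° = 2.702 m; N'_2 = 368·cos2.3° = 367.7; c'Δl = 26.48; W sinα = 14.8
Slice 3: Δl = 2.6/cos14.1° = 2.681 m; N'_3 = 336·cos14.1° = 325.9; c'Δl = 26.27; W sinα = 81.9
Slice 4: Δl = 2.4/cos25.7° = 2.663 m; N'_4 = 270·cos25.7° = 243.3; c'Δl = 26.10; W sinα = 117.1
Slice 5: Δl = 1.9/cos36.8° = 2.373 m; N'_5 = 168·cos36.8° = 134.5; c'Δl = 23.25; W sinα = 100.6
Slice 6: Δl = 3.0/cos51.8° = 4.851 m; N'_6 = 133·cos51.8° = 82.2; c'Δl = 47.54; W sinα = 104.5
Σc'Δl = 178.5 kN/m; ΣN' = 1300.4 kN/m; ΣW sinα = 393.0 kN/m
Resisting = 178.5 + 1300.4·tan21.2° = 178.5 + 504.4 = 682.9 kN/m
FS = 682.9 / 393.0 = 1.738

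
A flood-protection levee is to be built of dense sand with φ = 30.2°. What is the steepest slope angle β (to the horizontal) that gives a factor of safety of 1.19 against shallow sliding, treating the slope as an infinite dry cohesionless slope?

For an infinite dry cohesionless slope FS = tanφ/tanβ, so tanβ = tanφ / FS.
tanβ = tan30.2° / 1.19 = 0.5820 / 1.19 = 0.4891
β = arctan(0.4891) = 26.06°

β = 26.1°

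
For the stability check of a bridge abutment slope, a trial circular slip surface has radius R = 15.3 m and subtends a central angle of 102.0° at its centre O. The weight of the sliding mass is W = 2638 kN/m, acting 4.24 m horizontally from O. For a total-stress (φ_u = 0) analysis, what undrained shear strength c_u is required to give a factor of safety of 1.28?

c_u = 34.4 kPa

FS = c_u·L_a·R / (W·d), so c_u = FS·W·d / (L_a·R).
Arc length L_a = R·θ = 15.3·(102.0°·π/180) = 15.3·1.7802 = 27.24 m
c_u = 1.28·2638·4.24 / (27.24·15.3) = 14317.0 / 416.74 = 34.36 kPa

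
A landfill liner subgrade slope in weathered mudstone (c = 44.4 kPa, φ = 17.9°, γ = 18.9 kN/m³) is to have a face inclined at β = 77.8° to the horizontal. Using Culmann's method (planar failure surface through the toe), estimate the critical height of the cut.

Culmann's analysis gives the critical failure plane at α_cr = (β + φ)/2 = (77.8 + 17.9)/2 = 47.8°, and the critical height
H_c = (4c/γ) · sinβ cosφ / [1 − cos(β − φ)]
    = (4·44.4/18.9) · sin77.8°·cos17.9° / [1 − cos(59.9°)]
    = 9.397 · 0.9774·0.9516 / [1 − 0.5015]
    = 9.397 · 0.9301 / 0.4985
    = 17.53 m

H_c = 17.53 m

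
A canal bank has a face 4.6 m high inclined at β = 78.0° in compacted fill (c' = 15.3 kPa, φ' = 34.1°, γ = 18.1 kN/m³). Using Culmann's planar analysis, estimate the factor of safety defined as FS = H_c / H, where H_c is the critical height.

H_c = (4c'/γ) · sinβ cosφ' / [1 − cos(β − φ')]
    = (4·15.3/18.1) · sin78.0°·cos34.1° / [1 − cos43.9°]
    = 3.381 · 0.8100 / 0.2794 = 9.80 m
FS = H_c / H = 9.80 / 4.6 = 2.130

FS = 2.13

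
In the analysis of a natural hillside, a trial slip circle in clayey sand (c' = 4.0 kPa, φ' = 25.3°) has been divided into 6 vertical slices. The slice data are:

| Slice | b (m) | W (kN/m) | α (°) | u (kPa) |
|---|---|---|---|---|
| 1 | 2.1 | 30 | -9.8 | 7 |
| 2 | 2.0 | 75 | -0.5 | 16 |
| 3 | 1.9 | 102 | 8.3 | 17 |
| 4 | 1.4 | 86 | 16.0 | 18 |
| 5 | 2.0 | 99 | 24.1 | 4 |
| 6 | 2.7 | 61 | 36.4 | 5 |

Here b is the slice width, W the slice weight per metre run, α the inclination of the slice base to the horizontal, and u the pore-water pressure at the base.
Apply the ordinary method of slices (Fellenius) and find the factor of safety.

Ordinary method of slices: FS = Σ[c'·Δl_i + (W_i cosα_i − u_i·Δl_i)·tanφ'] / Σ W_i sinα_i, with Δl_i = b_i / cosα_i.
Slice 1: Δl = 2.1/cos(-9.8°) = 2.131 m; N'_1 = 30·cos(-9.8°) − 7·2.131 = 14.6; c'Δl = 8.52; W sinα = -5.1
Slice 2: Δl = 2.0/cos(-0.5°) = 2.000 m; N'_2 = 75·cos(-0.5°) − 16·2.000 = 43.0; c'Δl = 8.00; W sinα = -0.7
Slice 3: Δl = 1.9/cos8.3° = 1.920 m; N'_3 = 102·cos8.3° − 17·1.920 = 68.3; c'Δl = 7.68; W sinα = 14.7
Slice 4: Δl = 1.4/cos16.0° = 1.456 m; N'_4 = 86·cos16.0° − 18·1.456 = 56.5; c'Δl = 5.83; W sinα = 23.7
Slice 5: Δl = 2.0/cos24.1° = 2.191 m; N'_5 = 99·cos24.1° − 4·2.191 = 81.6; c'Δl = 8.76; W sinα = 40.4
Slice 6: Δl = 2.7/cos36.4° = 3.354 m; N'_6 = 61·cos36.4° − 5·3.354 = 32.3; c'Δl = 13.42; W sinα = 36.2
Σc'Δl = 52.2 kN/m; ΣN' = 296.3 kN/m; ΣW sinα = 109.3 kN/m
Resisting = 52.2 + 296.3·tan25.3° = 52.2 + 140.1 = 192.3 kN/m
FS = 192.3 / 109.3 = 1.759

FS = 1.76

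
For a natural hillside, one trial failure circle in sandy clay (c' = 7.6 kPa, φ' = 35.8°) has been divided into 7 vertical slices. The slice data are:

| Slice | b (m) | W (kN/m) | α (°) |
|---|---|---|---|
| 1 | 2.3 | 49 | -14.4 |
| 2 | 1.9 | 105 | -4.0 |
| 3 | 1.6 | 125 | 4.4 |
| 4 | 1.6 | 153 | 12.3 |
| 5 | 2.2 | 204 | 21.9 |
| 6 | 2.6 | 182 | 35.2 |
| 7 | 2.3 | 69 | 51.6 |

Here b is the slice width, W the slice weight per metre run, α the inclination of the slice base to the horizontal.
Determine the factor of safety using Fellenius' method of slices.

Ordinary method of slices: FS = Σ[c'·Δl_i + (W_i cosα_i)·tanφ'] / Σ W_i sinα_i, with Δl_i = b_i / cosα_i.
Slice 1: Δl = 2.3/cos(-14.4°) = 2.375 m; N'_1 = 49·cos(-14.4°) = 47.5; c'Δl = 18.05; W sinα = -12.2
Slice 2: Δl = 1.9/cos(-4.0°) = 1.905 m; N'_2 = 105·cos(-4.0°) = 104.7; c'Δl = 14.48; W sinα = -7.3
Slice 3: Δl = 1.6/cos4.4° = 1.605 m; N'_3 = 125·cos4.4° = 124.6; c'Δl = 12.20; W sinα = 9.6
Slice 4: Δl = 1.6/cos12.3° = 1.638 m; N'_4 = 153·cos12.3° = 149.5; c'Δl = 12.45; W sinα = 32.6
Slice 5: Δl = 2.2/cos21.9° = 2.371 m; N'_5 = 204·cos21.9° = 189.3; c'Δl = 18.02; W sinα = 76.1
Slice 6: Δl = 2.6/cos35.2° = 3.182 m; N'_6 = 182·cos35.2° = 148.7; c'Δl = 24.18; W sinα = 104.9
Slice 7: Δl = 2.3/cos51.6° = 3.703 m; N'_7 = 69·cos51.6° = 42.9; c'Δl = 28.14; W sinα = 54.1
Σc'Δl = 127.5 kN/m; ΣN' = 807.2 kN/m; ΣW sinα = 257.7 kN/m
Resisting = 127.5 + 807.2·tan35.8° = 127.5 + 582.2 = 709.7 kN/m
FS = 709.7 / 257.7 = 2.753

FS = 2.75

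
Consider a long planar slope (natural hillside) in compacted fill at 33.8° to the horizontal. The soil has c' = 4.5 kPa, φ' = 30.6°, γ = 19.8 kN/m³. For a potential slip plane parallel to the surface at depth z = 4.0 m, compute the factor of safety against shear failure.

FS = 1.01

For an infinite slope with a slip plane parallel to the surface (no pore pressure): FS = [c' + γz cos²β tanφ'] / [γz sinβ cosβ].
γz = 19.8·4.0 = 79.20 kN/m²
Numerator = 4.5 + 79.20·cos²33.8°·tan30.6° = 4.5 + 79.20·0.6905·0.5914 = 36.844 kPa
Denominator = 79.20·sin33.8°·cos33.8° = 79.20·0.5563·0.8310 = 36.612 kPa
FS = 36.844 / 36.612 = 1.006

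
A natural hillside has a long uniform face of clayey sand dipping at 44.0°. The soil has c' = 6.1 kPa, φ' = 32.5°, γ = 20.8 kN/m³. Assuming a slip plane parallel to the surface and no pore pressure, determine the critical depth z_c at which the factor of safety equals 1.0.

Setting FS = 1.00 in FS = [c' + γz cos²β tanφ'] / [γz sinβ cosβ] and solving for z:
z = c' / [γ cosβ (FS·sinβ − cosβ·tanφ')]
  = 6.1 / [20.8·cos44.0°·(1.00·sin44.0° − cos44.0°·tan32.5°)]
  = 6.1 / [20.8·0.7193·(1.00·0.6947 − 0.7193·0.6371)]
  = 6.1 / 3.5369 = 1.725 m

z_c = 1.72 m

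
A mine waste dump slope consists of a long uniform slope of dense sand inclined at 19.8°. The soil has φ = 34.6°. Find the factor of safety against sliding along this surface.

FS = 1.92

For a dry cohesionless infinite slope the factor of safety is FS = tanφ / tanβ.
FS = tan34.6° / tan19.8° = 0.6899 / 0.3600 = 1.916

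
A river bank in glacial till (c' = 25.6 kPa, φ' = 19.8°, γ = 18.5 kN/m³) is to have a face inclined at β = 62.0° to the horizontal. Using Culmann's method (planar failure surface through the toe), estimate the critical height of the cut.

Culmann's analysis gives the critical failure plane at α_cr = (β + φ')/2 = (62.0 + 19.8)/2 = 40.9°, and the critical height
H_c = (4c'/γ) · sinβ cosφ' / [1 − cos(β − φ')]
    = (4·25.6/18.5) · sin62.0°·cos19.8° / [1 − cos(42.2°)]
    = 5.535 · 0.8829·0.9409 / [1 − 0.7408]
    = 5.535 · 0.8307 / 0.2592
    = 17.74 m

H_c = 17.74 m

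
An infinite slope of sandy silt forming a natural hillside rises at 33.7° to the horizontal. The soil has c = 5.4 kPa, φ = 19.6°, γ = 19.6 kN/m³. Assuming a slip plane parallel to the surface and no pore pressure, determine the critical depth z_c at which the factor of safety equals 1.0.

Setting FS = 1.00 in FS = [c + γz cos²β tanφ] / [γz sinβ cosβ] and solving for z:
z = c / [γ cosβ (FS·sinβ − cosβ·tanφ)]
  = 5.4 / [19.6·cos33.7°·(1.00·sin33.7° − cos33.7°·tan19.6°)]
  = 5.4 / [19.6·0.8320·(1.00·0.5548 − 0.8320·0.3561)]
  = 5.4 / 4.2168 = 1.281 m

z_c = 1.28 m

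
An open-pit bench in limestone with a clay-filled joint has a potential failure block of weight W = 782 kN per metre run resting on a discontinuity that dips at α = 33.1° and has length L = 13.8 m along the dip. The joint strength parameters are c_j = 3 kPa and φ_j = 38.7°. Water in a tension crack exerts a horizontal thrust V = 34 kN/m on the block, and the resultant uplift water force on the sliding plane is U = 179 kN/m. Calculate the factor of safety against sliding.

Resolving the block weight along and normal to the plane and applying the Mohr–Coulomb strength on the joint:
N' = W cosα − U − V sinα = 782·cos33.1° − 179 − 34·sin33.1° = 457.5 kN/m
Driving force T = W sinα + V cosα = 782·sin33.1° + 34·cos33.1° = 455.5 kN/m
Resisting force R = c_j·L + N'·tanφ_j = 3·13.8 + 457.5·tan38.7° = 41.4 + 366.5 = 407.9 kN/m
FS = R / T = 407.9 / 455.5 = 0.896

FS = 0.90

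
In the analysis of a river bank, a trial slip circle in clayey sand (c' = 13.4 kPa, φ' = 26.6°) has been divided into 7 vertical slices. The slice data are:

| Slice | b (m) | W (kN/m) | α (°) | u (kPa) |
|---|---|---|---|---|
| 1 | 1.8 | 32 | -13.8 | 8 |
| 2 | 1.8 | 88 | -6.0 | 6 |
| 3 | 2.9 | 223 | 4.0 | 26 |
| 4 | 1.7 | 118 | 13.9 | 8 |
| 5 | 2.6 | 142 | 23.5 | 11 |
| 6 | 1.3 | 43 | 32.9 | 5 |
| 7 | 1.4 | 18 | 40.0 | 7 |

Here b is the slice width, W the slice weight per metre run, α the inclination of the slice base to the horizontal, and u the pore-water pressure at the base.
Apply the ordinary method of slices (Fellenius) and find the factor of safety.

Ordinary method of slices: FS = Σ[c'·Δl_i + (W_i cosα_i − u_i·Δl_i)·tanφ'] / Σ W_i sinα_i, with Δl_i = b_i / cosα_i.
Slice 1: Δl = 1.8/cos(-13.8°) = 1.854 m; N'_1 = 32·cos(-13.8°) − 8·1.854 = 16.2; c'Δl = 24.84; W sinα = -7.6
Slice 2: Δl = 1.8/cos(-6.0°) = 1.810 m; N'_2 = 88·cos(-6.0°) − 6·1.810 = 76.7; c'Δl = 24.25; W sinα = -9.2
Slice 3: Δl = 2.9/cos4.0° = 2.907 m; N'_3 = 223·cos4.0° − 26·2.907 = 146.9; c'Δl = 38.95; W sinα = 15.6
Slice 4: Δl = 1.7/cos13.9° = 1.751 m; N'_4 = 118·cos13.9° − 8·1.751 = 100.5; c'Δl = 23.47; W sinα = 28.3
Slice 5: Δl = 2.6/cos23.5° = 2.835 m; N'_5 = 142·cos23.5° − 11·2.835 = 99.0; c'Δl = 37.99; W sinα = 56.6
Slice 6: Δl = 1.3/cos32.9° = 1.548 m; N'_6 = 43·cos32.9° − 5·1.548 = 28.4; c'Δl = 20.75; W sinα = 23.4
Slice 7: Δl = 1.4/cos40.0° = 1.828 m; N'_7 = 18·cos40.0° − 7·1.828 = 1.0; c'Δl = 24.49; W sinα = 11.6
Σc'Δl = 194.7 kN/m; ΣN' = 468.7 kN/m; ΣW sinα = 118.6 kN/m
Resisting = 194.7 + 468.7·tan26.6° = 194.7 + 234.7 = 429.5 kN/m
FS = 429.5 / 118.6 = 3.620

FS = 3.62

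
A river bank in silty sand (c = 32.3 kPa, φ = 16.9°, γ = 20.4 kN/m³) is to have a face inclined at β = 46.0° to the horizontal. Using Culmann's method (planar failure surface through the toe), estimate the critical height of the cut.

H_c = 34.53 m

Culmann's analysis gives the critical failure plane at α_cr = (β + φ)/2 = (46.0 + 16.9)/2 = 31.4°, and the critical height
H_c = (4c/γ) · sinβ cosφ / [1 − cos(β − φ)]
    = (4·32.3/20.4) · sin46.0°·cos16.9° / [1 − cos(29.1°)]
    = 6.333 · 0.7193·0.9568 / [1 − 0.8738]
    = 6.333 · 0.6883 / 0.1262
    = 34.53 m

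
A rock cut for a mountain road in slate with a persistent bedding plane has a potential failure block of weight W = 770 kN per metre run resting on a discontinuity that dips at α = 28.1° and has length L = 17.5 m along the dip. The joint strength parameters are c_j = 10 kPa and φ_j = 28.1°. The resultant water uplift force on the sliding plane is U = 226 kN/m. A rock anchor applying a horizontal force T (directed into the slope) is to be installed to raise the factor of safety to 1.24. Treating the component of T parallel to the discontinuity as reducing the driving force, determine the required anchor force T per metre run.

T = 24 kN/m

Resolving forces along and normal to the sliding plane, with the horizontal anchor force T adding T·sinα to the effective normal force and T·cosα acting up the plane against the driving force:
FS = [c_jL + (W cosα − U + T sinα) tanφ_j] / [W sinα − T cosα]
Without the anchor: N' = 453.2 kN/m, driving T_d = 362.7 kN/m, resisting R = 10·17.5 + 453.2·tan28.1° = 417.0 kN/m, FS = 1.15.
Setting FS = 1.24 and solving for T:
1.24·(362.7 − T cos28.1°) = 417.0 + T sin28.1°·tan28.1°
T·(sin28.1°·tan28.1° + 1.24·cos28.1°) = 1.24·362.7 − 417.0
T·(0.4710·0.5340 + 1.24·0.8821) = 449.7 − 417.0 = 32.7
T·1.3453 = 32.7
T = 24.3 kN/m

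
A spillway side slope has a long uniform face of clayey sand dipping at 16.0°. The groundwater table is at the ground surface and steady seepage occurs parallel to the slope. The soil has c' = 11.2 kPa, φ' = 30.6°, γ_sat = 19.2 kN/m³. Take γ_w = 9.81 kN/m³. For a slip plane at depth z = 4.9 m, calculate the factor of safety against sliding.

With seepage parallel to the slope and the water table at the surface, the effective normal stress on the slip plane uses the buoyant unit weight γ' = γ_sat − γ_w while the driving shear stress uses γ_sat:
FS = [c' + γ' z cos²β tanφ'] / [γ_sat z sinβ cosβ]
γ' = 19.2 − 9.81 = 9.39 kN/m³
Numerator = 11.2 + 9.39·4.9·cos²16.0°·tan30.6° = 11.2 + 9.39·4.9·0.9240·0.5914 = 36.343 kPa
Denominator = 19.2·4.9·sin16.0°·cos16.0° = 19.2·4.9·0.2756·0.9613 = 24.927 kPa
FS = 36.343 / 24.927 = 1.458

FS = 1.46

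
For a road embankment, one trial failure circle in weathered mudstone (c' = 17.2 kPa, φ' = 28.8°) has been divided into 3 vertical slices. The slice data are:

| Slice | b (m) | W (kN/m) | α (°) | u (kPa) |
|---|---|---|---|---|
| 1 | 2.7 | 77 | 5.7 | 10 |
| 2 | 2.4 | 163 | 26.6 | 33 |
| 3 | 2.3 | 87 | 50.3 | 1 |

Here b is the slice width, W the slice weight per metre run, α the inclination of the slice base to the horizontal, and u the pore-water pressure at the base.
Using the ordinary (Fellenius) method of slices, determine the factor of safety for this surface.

Ordinary method of slices: FS = Σ[c'·Δl_i + (W_i cosα_i − u_i·Δl_i)·tanφ'] / Σ W_i sinα_i, with Δl_i = b_i / cosα_i.
Slice 1: Δl = 2.7/cos5.7° = 2.713 m; N'_1 = 77·cos5.7° − 10·2.713 = 49.5; c'Δl = 46.67; W sinα = 7.6
Slice 2: Δl = 2.4/cos26.6° = 2.684 m; N'_2 = 163·cos26.6° − 33·2.684 = 57.2; c'Δl = 46.17; W sinα = 73.0
Slice 3: Δl = 2.3/cos50.3° = 3.601 m; N'_3 = 87·cos50.3° − 1·3.601 = 52.0; c'Δl = 61.93; W sinα = 66.9
Σc'Δl = 154.8 kN/m; ΣN' = 158.6 kN/m; ΣW sinα = 147.6 kN/m
Resisting = 154.8 + 158.6·tan28.8° = 154.8 + 87.2 = 242.0 kN/m
FS = 242.0 / 147.6 = 1.640

FS = 1.64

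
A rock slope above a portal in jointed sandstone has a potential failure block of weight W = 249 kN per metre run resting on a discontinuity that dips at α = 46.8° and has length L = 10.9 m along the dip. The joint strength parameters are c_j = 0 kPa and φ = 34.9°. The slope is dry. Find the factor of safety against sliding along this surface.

Resolving the block weight along and normal to the plane and applying the Mohr–Coulomb strength on the joint:
N' = W cosα = 249·cos46.8° = 170.5 kN/m
Driving force T = W sinα = 249·sin46.8° = 181.5 kN/m
Resisting force R = c_j·L + N'·tanφ = 0·10.9 + 170.5·tan34.9° = 0.0 + 118.9 = 118.9 kN/m
FS = R / T = 118.9 / 181.5 = 0.655

FS = 0.66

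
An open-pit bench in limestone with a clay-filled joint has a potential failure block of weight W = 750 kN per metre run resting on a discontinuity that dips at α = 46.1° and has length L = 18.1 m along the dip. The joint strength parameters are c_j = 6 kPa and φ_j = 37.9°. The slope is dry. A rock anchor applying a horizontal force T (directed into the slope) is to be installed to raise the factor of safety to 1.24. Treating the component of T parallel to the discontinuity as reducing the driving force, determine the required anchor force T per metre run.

Resolving forces along and normal to the sliding plane, with the horizontal anchor force T adding T·sinα to the effective normal force and T·cosα acting up the plane against the driving force:
FS = [c_jL + (W cosα + T sinα) tanφ_j] / [W sinα − T cosα]
Without the anchor: N' = 520.1 kN/m, driving T_d = 540.4 kN/m, resisting R = 6·18.1 + 520.1·tan37.9° = 513.4 kN/m, FS = 0.95.
Setting FS = 1.24 and solving for T:
1.24·(540.4 − T cos46.1°) = 513.4 + T sin46.1°·tan37.9°
T·(sin46.1°·tan37.9° + 1.24·cos46.1°) = 1.24·540.4 − 513.4
T·(0.7206·0.7785 + 1.24·0.6934) = 670.1 − 513.4 = 156.7
T·1.4208 = 156.7
T = 110.3 kN/m

T = 110 kN/m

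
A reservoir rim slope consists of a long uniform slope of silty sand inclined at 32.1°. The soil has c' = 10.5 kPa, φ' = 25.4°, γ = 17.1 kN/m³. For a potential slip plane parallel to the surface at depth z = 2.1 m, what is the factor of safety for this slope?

FS = 1.41

For an infinite slope with a slip plane parallel to the surface (no pore pressure): FS = [c' + γz cos²β tanφ'] / [γz sinβ cosβ].
γz = 17.1·2.1 = 35.91 kN/m²
Numerator = 10.5 + 35.91·cos²32.1°·tan25.4° = 10.5 + 35.91·0.7176·0.4748 = 22.736 kPa
Denominator = 35.91·sin32.1°·cos32.1° = 35.91·0.5314·0.8471 = 16.165 kPa
FS = 22.736 / 16.165 = 1.406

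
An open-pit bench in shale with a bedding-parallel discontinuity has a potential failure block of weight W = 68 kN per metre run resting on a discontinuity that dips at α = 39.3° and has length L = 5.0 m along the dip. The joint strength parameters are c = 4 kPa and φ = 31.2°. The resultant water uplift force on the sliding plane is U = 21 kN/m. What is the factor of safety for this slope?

FS = 0.91

Resolving the block weight along and normal to the plane and applying the Mohr–Coulomb strength on the joint:
N' = W cosα − U = 68·cos39.3° − 21 = 31.6 kN/m
Driving force T = W sinα = 68·sin39.3° = 43.1 kN/m
Resisting force R = c·L + N'·tanφ = 4·5.0 + 31.6·tan31.2° = 20.0 + 19.2 = 39.2 kN/m
FS = R / T = 39.2 / 43.1 = 0.909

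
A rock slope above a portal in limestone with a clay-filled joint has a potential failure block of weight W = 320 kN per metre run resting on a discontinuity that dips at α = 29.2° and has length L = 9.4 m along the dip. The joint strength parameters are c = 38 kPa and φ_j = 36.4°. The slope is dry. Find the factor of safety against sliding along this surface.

Resolving the block weight along and normal to the plane and applying the Mohr–Coulomb strength on the joint:
N' = W cosα = 320·cos29.2° = 279.3 kN/m
Driving force T = W sinα = 320·sin29.2° = 156.1 kN/m
Resisting force R = c·L + N'·tanφ_j = 38·9.4 + 279.3·tan36.4° = 357.2 + 205.9 = 563.1 kN/m
FS = R / T = 563.1 / 156.1 = 3.607

FS = 3.61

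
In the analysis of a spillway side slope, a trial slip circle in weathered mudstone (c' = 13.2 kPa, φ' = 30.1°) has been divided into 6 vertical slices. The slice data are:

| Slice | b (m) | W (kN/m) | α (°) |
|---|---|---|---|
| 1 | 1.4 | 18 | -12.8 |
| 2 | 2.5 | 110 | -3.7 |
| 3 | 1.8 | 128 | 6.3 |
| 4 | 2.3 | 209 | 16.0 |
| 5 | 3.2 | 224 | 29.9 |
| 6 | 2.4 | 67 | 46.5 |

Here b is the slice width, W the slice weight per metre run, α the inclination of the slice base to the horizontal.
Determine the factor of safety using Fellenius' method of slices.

Ordinary method of slices: FS = Σ[c'·Δl_i + (W_i cosα_i)·tanφ'] / Σ W_i sinα_i, with Δl_i = b_i / cosα_i.
Slice 1: Δl = 1.4/cos(-12.8°) = 1.436 m; N'_1 = 18·cos(-12.8°) = 17.6; c'Δl = 18.95; W sinα = -4.0
Slice 2: Δl = 2.5/cos(-3.7°) = 2.505 m; N'_2 = 110·cos(-3.7°) = 109.8; c'Δl = 33.07; W sinα = -7.1
Slice 3: Δl = 1.8/cos6.3° = 1.811 m; N'_3 = 128·cos6.3° = 127.2; c'Δl = 23.90; W sinα = 14.0
Slice 4: Δl = 2.3/cos16.0° = 2.393 m; N'_4 = 209·cos16.0° = 200.9; c'Δl = 31.58; W sinα = 57.6
Slice 5: Δl = 3.2/cos29.9° = 3.691 m; N'_5 = 224·cos29.9° = 194.2; c'Δl = 48.73; W sinα = 111.7
Slice 6: Δl = 2.4/cos46.5° = 3.487 m; N'_6 = 67·cos46.5° = 46.1; c'Δl = 46.02; W sinα = 48.6
Σc'Δl = 202.3 kN/m; ΣN' = 695.8 kN/m; ΣW sinα = 220.8 kN/m
Resisting = 202.3 + 695.8·tan30.1° = 202.3 + 403.3 = 605.6 kN/m
FS = 605.6 / 220.8 = 2.742

FS = 2.74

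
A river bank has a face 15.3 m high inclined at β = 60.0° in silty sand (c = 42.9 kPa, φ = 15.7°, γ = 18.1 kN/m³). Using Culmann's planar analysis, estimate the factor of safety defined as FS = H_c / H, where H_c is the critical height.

H_c = (4c/γ) · sinβ cosφ / [1 − cos(β − φ)]
    = (4·42.9/18.1) · sin60.0°·cos15.7° / [1 − cos44.3°]
    = 9.481 · 0.8337 / 0.2843 = 27.80 m
FS = H_c / H = 27.80 / 15.3 = 1.817

FS = 1.82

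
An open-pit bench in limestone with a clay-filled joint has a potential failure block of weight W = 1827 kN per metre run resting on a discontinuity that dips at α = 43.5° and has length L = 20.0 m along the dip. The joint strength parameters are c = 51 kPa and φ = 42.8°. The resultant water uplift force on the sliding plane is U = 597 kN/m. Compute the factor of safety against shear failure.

Resolving the block weight along and normal to the plane and applying the Mohr–Coulomb strength on the joint:
N' = W cosα − U = 1827·cos43.5° − 597 = 728.3 kN/m
Driving force T = W sinα = 1827·sin43.5° = 1257.6 kN/m
Resisting force R = c·L + N'·tanφ = 51·20.0 + 728.3·tan42.8° = 1020.0 + 674.4 = 1694.4 kN/m
FS = R / T = 1694.4 / 1257.6 = 1.347

FS = 1.35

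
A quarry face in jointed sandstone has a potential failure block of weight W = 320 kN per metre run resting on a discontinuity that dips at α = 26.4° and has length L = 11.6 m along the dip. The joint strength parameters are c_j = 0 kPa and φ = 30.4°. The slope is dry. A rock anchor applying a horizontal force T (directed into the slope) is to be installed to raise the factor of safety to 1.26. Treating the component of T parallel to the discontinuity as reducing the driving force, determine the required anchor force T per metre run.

T = 8 kN/m

Resolving forces along and normal to the sliding plane, with the horizontal anchor force T adding T·sinα to the effective normal force and T·cosα acting up the plane against the driving force:
FS = [c_jL + (W cosα + T sinα) tanφ] / [W sinα − T cosα]
Without the anchor: N' = 286.6 kN/m, driving T_d = 142.3 kN/m, resisting R = 0·11.6 + 286.6·tan30.4° = 168.2 kN/m, FS = 1.18.
Setting FS = 1.26 and solving for T:
1.26·(142.3 − T cos26.4°) = 168.2 + T sin26.4°·tan30.4°
T·(sin26.4°·tan30.4° + 1.26·cos26.4°) = 1.26·142.3 − 168.2
T·(0.4446·0.5867 + 1.26·0.8957) = 179.3 − 168.2 = 11.1
T·1.3895 = 11.1
T = 8.0 kN/m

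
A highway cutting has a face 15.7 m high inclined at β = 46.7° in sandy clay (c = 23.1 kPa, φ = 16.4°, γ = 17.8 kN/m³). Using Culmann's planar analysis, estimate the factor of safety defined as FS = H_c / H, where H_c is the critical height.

FS = 1.69

H_c = (4c/γ) · sinβ cosφ / [1 − cos(β − φ)]
    = (4·23.1/17.8) · sin46.7°·cos16.4° / [1 − cos30.3°]
    = 5.191 · 0.6982 / 0.1366 = 26.53 m
FS = H_c / H = 26.53 / 15.7 = 1.690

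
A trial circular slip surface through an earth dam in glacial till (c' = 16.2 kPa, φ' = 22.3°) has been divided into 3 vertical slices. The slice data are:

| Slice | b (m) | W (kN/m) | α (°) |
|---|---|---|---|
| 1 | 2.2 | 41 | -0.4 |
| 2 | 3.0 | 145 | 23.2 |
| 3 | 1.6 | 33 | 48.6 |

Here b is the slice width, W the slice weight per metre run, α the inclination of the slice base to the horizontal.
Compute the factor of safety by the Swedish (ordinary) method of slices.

FS = 2.55

Ordinary method of slices: FS = Σ[c'·Δl_i + (W_i cosα_i)·tanφ'] / Σ W_i sinα_i, with Δl_i = b_i / cosα_i.
Slice 1: Δl = 2.2/cos(-0.4°) = 2.200 m; N'_1 = 41·cos(-0.4°) = 41.0; c'Δl = 35.64; W sinα = -0.3
Slice 2: Δl = 3.0/cos23.2° = 3.264 m; N'_2 = 145·cos23.2° = 133.3; c'Δl = 52.88; W sinα = 57.1
Slice 3: Δl = 1.6/cos48.6° = 2.419 m; N'_3 = 33·cos48.6° = 21.8; c'Δl = 39.19; W sinα = 24.8
Σc'Δl = 127.7 kN/m; ΣN' = 196.1 kN/m; ΣW sinα = 81.6 kN/m
Resisting = 127.7 + 196.1·tan22.3° = 127.7 + 80.4 = 208.1 kN/m
FS = 208.1 / 81.6 = 2.551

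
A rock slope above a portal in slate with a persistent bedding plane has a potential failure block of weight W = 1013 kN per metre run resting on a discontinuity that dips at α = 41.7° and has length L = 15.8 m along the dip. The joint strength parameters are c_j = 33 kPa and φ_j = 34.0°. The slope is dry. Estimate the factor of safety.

FS = 1.53

Resolving the block weight along and normal to the plane and applying the Mohr–Coulomb strength on the joint:
N' = W cosα = 1013·cos41.7° = 756.3 kN/m
Driving force T = W sinα = 1013·sin41.7° = 673.9 kN/m
Resisting force R = c_j·L + N'·tanφ_j = 33·15.8 + 756.3·tan34.0° = 521.4 + 510.2 = 1031.6 kN/m
FS = R / T = 1031.6 / 673.9 = 1.531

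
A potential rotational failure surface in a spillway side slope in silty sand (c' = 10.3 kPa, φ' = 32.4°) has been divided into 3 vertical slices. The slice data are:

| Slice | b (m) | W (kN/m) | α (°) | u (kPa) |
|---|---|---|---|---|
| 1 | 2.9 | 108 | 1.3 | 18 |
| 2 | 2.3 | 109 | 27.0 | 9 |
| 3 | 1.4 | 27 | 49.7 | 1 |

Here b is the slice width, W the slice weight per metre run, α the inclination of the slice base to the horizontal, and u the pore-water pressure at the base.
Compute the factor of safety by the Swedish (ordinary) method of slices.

FS = 2.35

Ordinary method of slices: FS = Σ[c'·Δl_i + (W_i cosα_i − u_i·Δl_i)·tanφ'] / Σ W_i sinα_i, with Δl_i = b_i / cosα_i.
Slice 1: Δl = 2.9/cos1.3° = 2.901 m; N'_1 = 108·cos1.3° − 18·2.901 = 55.8; c'Δl = 29.88; W sinα = 2.5
Slice 2: Δl = 2.3/cos27.0° = 2.581 m; N'_2 = 109·cos27.0° − 9·2.581 = 73.9; c'Δl = 26.59; W sinα = 49.5
Slice 3: Δl = 1.4/cos49.7° = 2.165 m; N'_3 = 27·cos49.7° − 1·2.165 = 15.3; c'Δl = 22.29; W sinα = 20.6
Σc'Δl = 78.8 kN/m; ΣN' = 144.9 kN/m; ΣW sinα = 72.5 kN/m
Resisting = 78.8 + 144.9·tan32.4° = 78.8 + 92.0 = 170.7 kN/m
FS = 170.7 / 72.5 = 2.354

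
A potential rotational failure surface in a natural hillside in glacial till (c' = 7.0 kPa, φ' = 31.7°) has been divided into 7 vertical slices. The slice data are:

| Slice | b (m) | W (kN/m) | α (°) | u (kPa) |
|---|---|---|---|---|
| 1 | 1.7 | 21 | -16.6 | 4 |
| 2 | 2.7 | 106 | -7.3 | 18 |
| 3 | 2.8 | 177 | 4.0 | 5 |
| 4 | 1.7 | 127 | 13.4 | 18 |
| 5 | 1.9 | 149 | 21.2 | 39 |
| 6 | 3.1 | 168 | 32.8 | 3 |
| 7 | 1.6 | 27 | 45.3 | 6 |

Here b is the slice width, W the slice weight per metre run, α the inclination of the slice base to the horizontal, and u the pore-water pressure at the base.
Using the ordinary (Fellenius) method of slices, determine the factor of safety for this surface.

FS = 2.36

Ordinary method of slices: FS = Σ[c'·Δl_i + (W_i cosα_i − u_i·Δl_i)·tanφ'] / Σ W_i sinα_i, with Δl_i = b_i / cosα_i.
Slice 1: Δl = 1.7/cos(-16.6°) = 1.774 m; N'_1 = 21·cos(-16.6°) − 4·1.774 = 13.0; c'Δl = 12.42; W sinα = -6.0
Slice 2: Δl = 2.7/cos(-7.3°) = 2.722 m; N'_2 = 106·cos(-7.3°) − 18·2.722 = 56.1; c'Δl = 19.05; W sinα = -13.5
Slice 3: Δl = 2.8/cos4.0° = 2.807 m; N'_3 = 177·cos4.0° − 5·2.807 = 162.5; c'Δl = 19.65; W sinα = 12.3
Slice 4: Δl = 1.7/cos13.4° = 1.748 m; N'_4 = 127·cos13.4° − 18·1.748 = 92.1; c'Δl = 12.23; W sinα = 29.4
Slice 5: Δl = 1.9/cos21.2° = 2.038 m; N'_5 = 149·cos21.2° − 39·2.038 = 59.4; c'Δl = 14.27; W sinα = 53.9
Slice 6: Δl = 3.1/cos32.8° = 3.688 m; N'_6 = 168·cos32.8° − 3·3.688 = 130.2; c'Δl = 25.82; W sinα = 91.0
Slice 7: Δl = 1.6/cos45.3° = 2.275 m; N'_7 = 27·cos45.3° − 6·2.275 = 5.3; c'Δl = 15.92; W sinα = 19.2
Σc'Δl = 119.4 kN/m; ΣN' = 518.7 kN/m; ΣW sinα = 186.4 kN/m
Resisting = 119.4 + 518.7·tan31.7° = 119.4 + 320.4 = 439.7 kN/m
FS = 439.7 / 186.4 = 2.359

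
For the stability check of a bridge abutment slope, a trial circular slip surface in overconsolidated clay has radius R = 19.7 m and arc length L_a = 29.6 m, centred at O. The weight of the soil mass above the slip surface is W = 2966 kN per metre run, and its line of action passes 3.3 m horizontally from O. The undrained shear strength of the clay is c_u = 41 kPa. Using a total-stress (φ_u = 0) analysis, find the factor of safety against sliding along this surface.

FS = 2.44

Taking moments about the centre O, the resisting moment is provided by the undrained shear strength acting along the arc:
M_R = c_u·L_a·R = 41·29.60·19.7 = 23907.9 kN·m/m
M_D = W·d = 2966·3.3 = 9787.8 kN·m/m
FS = M_R / M_D = 23907.9 / 9787.8 = 2.443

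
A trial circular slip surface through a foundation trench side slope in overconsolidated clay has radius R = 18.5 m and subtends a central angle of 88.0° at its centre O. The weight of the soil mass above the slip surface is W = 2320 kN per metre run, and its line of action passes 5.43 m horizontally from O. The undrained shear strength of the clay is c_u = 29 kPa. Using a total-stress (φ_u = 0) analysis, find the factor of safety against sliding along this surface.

Taking moments about the centre O, the resisting moment is provided by the undrained shear strength acting along the arc:
Arc length L_a = R·θ = 18.5·(88.0°·π/180) = 18.5·1.5359 = 28.41 m
M_R = c_u·L_a·R = 29·28.41·18.5 = 15244.1 kN·m/m
M_D = W·d = 2320·5.43 = 12597.6 kN·m/m
FS = M_R / M_D = 15244.1 / 12597.6 = 1.210

FS = 1.21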